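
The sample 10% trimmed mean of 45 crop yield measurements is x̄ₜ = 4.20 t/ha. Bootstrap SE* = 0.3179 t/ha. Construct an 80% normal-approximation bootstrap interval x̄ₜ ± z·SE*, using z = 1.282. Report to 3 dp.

Margin = 1.282 × 0.3179 = 0.4075
Interval: 4.20 ± 0.4075

(3.792, 4.608)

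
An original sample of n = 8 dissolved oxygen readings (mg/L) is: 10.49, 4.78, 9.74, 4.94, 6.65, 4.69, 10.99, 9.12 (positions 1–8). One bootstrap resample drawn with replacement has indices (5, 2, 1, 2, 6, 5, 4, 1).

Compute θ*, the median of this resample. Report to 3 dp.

θ* = 5.795

Resample values: 6.65, 4.78, 10.49, 4.78, 4.69, 6.65, 4.94, 10.49.
Sorted: 4.69, 4.78, 4.78, 4.94, 6.65, 6.65, 10.49, 10.49
Median = average of the two middle values = 5.795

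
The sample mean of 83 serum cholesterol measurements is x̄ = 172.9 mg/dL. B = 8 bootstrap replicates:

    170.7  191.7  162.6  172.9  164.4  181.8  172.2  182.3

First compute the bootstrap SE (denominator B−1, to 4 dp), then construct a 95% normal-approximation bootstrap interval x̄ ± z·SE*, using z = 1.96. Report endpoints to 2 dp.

(153.65, 192.15)

Mean of replicates = 174.8250; sum of squared deviations = 675.0350; SE* = √(675.0350/7) = 9.8201
Margin = 1.96 × 9.8201 = 19.247
Interval: 172.9 ± 19.247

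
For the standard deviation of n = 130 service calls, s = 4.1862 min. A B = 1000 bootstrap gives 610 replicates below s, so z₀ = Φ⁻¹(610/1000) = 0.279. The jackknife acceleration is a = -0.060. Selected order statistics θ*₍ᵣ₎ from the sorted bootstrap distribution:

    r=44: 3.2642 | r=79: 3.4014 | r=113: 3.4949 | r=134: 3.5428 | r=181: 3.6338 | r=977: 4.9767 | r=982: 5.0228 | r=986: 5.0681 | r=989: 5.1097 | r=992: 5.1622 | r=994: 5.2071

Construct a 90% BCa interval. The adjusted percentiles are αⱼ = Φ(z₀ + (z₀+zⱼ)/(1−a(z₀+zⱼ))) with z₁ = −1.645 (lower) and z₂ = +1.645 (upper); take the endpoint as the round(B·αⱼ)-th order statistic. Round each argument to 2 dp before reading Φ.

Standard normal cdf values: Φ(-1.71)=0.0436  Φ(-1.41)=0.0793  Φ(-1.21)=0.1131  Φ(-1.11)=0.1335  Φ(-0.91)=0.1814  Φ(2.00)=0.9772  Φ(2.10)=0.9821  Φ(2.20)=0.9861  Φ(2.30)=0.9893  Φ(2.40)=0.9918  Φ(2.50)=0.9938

Lower: z₀ + z₁ = 0.279 + (-1.645) = -1.366; 1 − a(z₀+z₁) = 1 − (-0.060)(-1.366) = 0.9180; argument = 0.279 + (-1.366)/0.9180 = -1.2090 → -1.21.
α₁ = Φ(-1.21) = 0.1131; rank = round(1000 × 0.1131) = 113; θ*₍113₎ = 3.4949.
Upper: z₀ + z₂ = 1.924; 1 − a(z₀+z₂) = 1.1154; argument = 2.0039 → 2.00; α₂ = 0.9772; rank = 977; θ*₍977₎ = 4.9767.

(3.4949, 4.9767)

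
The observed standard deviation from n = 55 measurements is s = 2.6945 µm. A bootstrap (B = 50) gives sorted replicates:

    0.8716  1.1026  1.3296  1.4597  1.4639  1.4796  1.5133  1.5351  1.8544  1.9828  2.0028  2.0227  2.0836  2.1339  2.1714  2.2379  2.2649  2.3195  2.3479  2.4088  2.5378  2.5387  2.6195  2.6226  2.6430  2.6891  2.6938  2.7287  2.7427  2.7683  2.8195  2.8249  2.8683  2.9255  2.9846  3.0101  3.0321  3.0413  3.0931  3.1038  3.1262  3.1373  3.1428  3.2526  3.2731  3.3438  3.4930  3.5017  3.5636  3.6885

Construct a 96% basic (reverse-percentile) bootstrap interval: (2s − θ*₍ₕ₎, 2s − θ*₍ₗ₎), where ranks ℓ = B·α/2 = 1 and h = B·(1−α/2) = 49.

(1.8254, 4.5174)

Percentile endpoints at ranks 1 and 49: θ*₍1₎ = 0.8716, θ*₍49₎ = 3.5636.
Basic interval reflects these around s:
  lower = 2 × 2.6945 − 3.5636 = 1.8254
  upper = 2 × 2.6945 − 0.8716 = 4.5174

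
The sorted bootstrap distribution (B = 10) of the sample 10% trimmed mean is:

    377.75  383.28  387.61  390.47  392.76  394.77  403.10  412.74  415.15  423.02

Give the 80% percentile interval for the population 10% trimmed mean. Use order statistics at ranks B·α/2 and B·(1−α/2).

α = 0.20; lower rank = 10 × 0.100 = 1; upper rank = 10 × 0.900 = 9.
The 1st smallest replicate is 377.75; the 9th is 415.15.

(377.75, 415.15)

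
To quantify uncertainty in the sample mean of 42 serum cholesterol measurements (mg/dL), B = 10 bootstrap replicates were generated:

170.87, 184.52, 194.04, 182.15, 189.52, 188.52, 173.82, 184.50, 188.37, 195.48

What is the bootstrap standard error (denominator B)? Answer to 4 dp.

Bootstrap SE is the standard deviation of the 10 replicate means.
Mean of replicates: (170.87 + 184.52 + 194.04 + 182.15 + 189.52 + 188.52 + 173.82 + 184.50 + 188.37 + 195.48) / 10 = 1851.79000 / 10 = 185.17900
Sum of squared deviations: (−14.30900)² + (−0.65900)² + (+8.86100)² + (−3.02900)² + (+4.34100)² + (+3.34100)² + (−11.35900)² + (−0.67900)² + (+3.19100)² + (+10.30100)² = 568.66149
Variance = 568.66149 / 10 = 56.86615
SE* = √56.86615

SE* = 7.5410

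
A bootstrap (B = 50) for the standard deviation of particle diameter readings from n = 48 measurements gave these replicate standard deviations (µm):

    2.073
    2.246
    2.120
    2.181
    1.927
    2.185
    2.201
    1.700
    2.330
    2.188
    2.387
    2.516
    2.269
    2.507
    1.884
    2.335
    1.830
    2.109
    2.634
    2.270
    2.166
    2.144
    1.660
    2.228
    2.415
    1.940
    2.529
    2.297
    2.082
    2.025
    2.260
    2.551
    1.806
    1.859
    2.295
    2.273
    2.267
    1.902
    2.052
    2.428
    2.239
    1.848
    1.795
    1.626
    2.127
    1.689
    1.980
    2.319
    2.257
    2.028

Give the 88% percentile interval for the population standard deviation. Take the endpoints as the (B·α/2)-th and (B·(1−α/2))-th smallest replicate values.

Sorted replicates: 1.626, 1.660, 1.689, 1.700, 1.795, 1.806, 1.830, 1.848, 1.859, 1.884, 1.902, 1.927, 1.940, 1.980, 2.025, 2.028, 2.052, 2.073, 2.082, 2.109, 2.120, 2.127, 2.144, 2.166, 2.181, 2.185, 2.188, 2.201, 2.228, 2.239, 2.246, 2.257, 2.260, 2.267, 2.269, 2.270, 2.273, 2.295, 2.297, 2.319, 2.330, 2.335, 2.387, 2.415, 2.428, 2.507, 2.516, 2.529, 2.551, 2.634
α = 0.12; lower rank = 50 × 0.060 = 3; upper rank = 50 × 0.940 = 47.
The 3rd smallest replicate is 1.689; the 47th is 2.516.

(1.689, 2.516)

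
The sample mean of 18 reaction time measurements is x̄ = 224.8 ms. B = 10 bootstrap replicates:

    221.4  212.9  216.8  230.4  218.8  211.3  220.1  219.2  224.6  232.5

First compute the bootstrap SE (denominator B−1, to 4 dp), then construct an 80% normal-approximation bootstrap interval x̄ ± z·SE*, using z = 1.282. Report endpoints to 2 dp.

(216.05, 233.55)

Mean of replicates = 220.8000; sum of squared deviations = 419.5600; SE* = √(419.5600/9) = 6.8277
Margin = 1.282 × 6.8277 = 8.753
Interval: 224.8 ± 8.753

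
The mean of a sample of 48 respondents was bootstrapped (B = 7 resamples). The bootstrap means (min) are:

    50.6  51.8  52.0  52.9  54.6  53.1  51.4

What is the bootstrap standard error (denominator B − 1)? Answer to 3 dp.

SE* = 1.311

Bootstrap SE is the standard deviation of the 7 replicate means.
Mean of replicates: (50.6 + 51.8 + 52.0 + 52.9 + 54.6 + 53.1 + 51.4) / 7 = 366.4000 / 7 = 52.3429
Sum of squared deviations: (−1.7429)² + (−0.5429)² + (−0.3429)² + (+0.5571)² + (+2.2571)² + (+0.7571)² + (−0.9429)² = 10.3171
Variance = 10.3171 / 6 = 1.7195
SE* = √1.7195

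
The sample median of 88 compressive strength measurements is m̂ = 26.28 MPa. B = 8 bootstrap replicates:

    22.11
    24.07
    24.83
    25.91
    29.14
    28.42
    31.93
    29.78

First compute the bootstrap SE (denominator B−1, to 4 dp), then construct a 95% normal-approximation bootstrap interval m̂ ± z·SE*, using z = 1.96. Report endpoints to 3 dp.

Mean of replicates = 27.0237; sum of squared deviations = 77.0188; SE* = √(77.0188/7) = 3.3170
Margin = 1.96 × 3.3170 = 6.5013
Interval: 26.28 ± 6.5013

(19.779, 32.781)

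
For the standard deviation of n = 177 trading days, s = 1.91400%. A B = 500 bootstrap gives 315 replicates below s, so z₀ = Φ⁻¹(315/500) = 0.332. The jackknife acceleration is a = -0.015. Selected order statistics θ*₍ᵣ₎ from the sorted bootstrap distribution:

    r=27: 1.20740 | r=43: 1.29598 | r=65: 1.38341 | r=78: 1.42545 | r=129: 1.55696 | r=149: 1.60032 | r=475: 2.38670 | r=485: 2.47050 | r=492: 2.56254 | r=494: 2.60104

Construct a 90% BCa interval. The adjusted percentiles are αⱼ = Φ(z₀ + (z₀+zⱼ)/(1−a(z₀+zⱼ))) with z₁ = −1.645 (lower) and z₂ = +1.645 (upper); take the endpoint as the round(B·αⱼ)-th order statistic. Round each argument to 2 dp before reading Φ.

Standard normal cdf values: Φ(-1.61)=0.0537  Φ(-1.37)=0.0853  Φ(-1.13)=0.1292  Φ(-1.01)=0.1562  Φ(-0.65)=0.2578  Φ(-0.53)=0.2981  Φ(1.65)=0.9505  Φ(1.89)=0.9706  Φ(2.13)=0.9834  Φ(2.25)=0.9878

Lower: z₀ + z₁ = 0.332 + (-1.645) = -1.313; 1 − a(z₀+z₁) = 1 − (-0.015)(-1.313) = 0.9803; argument = 0.332 + (-1.313)/0.9803 = -1.0074 → -1.01.
α₁ = Φ(-1.01) = 0.1562; rank = round(500 × 0.1562) = 78; θ*₍78₎ = 1.42545.
Upper: z₀ + z₂ = 1.977; 1 − a(z₀+z₂) = 1.0297; argument = 2.2521 → 2.25; α₂ = 0.9878; rank = 494; θ*₍494₎ = 2.60104.

(1.42545, 2.60104)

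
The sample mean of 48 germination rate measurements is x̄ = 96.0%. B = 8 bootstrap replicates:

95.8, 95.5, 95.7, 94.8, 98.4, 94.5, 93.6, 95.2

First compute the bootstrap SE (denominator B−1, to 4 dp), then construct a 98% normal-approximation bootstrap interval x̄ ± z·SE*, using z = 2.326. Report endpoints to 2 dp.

(92.75, 99.25)

Mean of replicates = 95.4375; sum of squared deviations = 13.6988; SE* = √(13.6988/7) = 1.3989
Margin = 2.326 × 1.3989 = 3.254
Interval: 96.0 ± 3.254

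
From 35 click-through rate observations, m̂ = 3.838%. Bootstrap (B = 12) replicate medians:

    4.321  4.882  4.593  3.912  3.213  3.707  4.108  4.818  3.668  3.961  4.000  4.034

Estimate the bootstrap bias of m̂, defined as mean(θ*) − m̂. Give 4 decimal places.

mean(θ*) = (4.321 + 4.882 + 4.593 + 3.912 + 3.213 + 3.707 + 4.108 + 4.818 + 3.668 + 3.961 + 4.000 + 4.034) / 12 = 4.10142
bias = 4.10142 − 3.838

bias = +0.2634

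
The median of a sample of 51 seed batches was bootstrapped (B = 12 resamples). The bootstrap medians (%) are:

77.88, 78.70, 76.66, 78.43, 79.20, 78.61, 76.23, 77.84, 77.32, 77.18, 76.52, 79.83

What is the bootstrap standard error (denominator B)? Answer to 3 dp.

SE* = 1.077

Bootstrap SE is the standard deviation of the 12 replicate medians.
Mean of replicates: (77.88 + 78.70 + 76.66 + 78.43 + 79.20 + 78.61 + 76.23 + 77.84 + 77.32 + 77.18 + 76.52 + 79.83) / 12 = 934.4000 / 12 = 77.8667
Sum of squared deviations: (+0.0133)² + (+0.8333)² + (−1.2067)² + (+0.5633)² + (+1.3333)² + (+0.7433)² + (−1.6367)² + (−0.0267)² + (−0.5467)² + (−0.6867)² + (−1.3467)² + (+1.9633)² = 13.9163
Variance = 13.9163 / 12 = 1.1597
SE* = √1.1597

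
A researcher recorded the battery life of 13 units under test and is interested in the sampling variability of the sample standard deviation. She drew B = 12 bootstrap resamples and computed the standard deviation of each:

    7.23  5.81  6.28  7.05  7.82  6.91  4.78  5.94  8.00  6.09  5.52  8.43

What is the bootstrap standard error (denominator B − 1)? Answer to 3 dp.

SE* = 1.102

Bootstrap SE is the standard deviation of the 12 replicate standard deviations.
Mean of replicates: (7.23 + 5.81 + 6.28 + 7.05 + 7.82 + 6.91 + 4.78 + 5.94 + 8.00 + 6.09 + 5.52 + 8.43) / 12 = 79.8600 / 12 = 6.6550
Sum of squared deviations: (+0.5750)² + (−0.8450)² + (−0.3750)² + (+0.3950)² + (+1.1650)² + (+0.2550)² + (−1.8750)² + (−0.7150)² + (+1.3450)² + (−0.5650)² + (−1.1350)² + (+1.7750)² = 13.3575
Variance = 13.3575 / 11 = 1.2143
SE* = √1.2143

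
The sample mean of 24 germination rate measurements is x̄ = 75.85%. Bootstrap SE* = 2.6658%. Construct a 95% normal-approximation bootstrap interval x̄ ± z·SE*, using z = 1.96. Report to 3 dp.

(70.625, 81.075)

Margin = 1.96 × 2.6658 = 5.2250
Interval: 75.85 ± 5.2250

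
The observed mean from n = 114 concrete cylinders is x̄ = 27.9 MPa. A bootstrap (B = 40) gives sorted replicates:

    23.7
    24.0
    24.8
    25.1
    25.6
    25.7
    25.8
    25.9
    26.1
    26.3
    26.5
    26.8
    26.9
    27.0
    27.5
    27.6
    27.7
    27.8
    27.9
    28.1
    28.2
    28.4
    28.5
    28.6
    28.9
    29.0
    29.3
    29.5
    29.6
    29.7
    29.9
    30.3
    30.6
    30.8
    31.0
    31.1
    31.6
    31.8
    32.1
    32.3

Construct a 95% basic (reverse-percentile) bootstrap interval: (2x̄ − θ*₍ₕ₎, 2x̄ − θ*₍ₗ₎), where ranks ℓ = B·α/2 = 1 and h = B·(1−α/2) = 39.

Percentile endpoints at ranks 1 and 39: θ*₍1₎ = 23.7, θ*₍39₎ = 32.1.
Basic interval reflects these around x̄:
  lower = 2 × 27.9 − 32.1 = 23.7
  upper = 2 × 27.9 − 23.7 = 32.1

(23.7, 32.1)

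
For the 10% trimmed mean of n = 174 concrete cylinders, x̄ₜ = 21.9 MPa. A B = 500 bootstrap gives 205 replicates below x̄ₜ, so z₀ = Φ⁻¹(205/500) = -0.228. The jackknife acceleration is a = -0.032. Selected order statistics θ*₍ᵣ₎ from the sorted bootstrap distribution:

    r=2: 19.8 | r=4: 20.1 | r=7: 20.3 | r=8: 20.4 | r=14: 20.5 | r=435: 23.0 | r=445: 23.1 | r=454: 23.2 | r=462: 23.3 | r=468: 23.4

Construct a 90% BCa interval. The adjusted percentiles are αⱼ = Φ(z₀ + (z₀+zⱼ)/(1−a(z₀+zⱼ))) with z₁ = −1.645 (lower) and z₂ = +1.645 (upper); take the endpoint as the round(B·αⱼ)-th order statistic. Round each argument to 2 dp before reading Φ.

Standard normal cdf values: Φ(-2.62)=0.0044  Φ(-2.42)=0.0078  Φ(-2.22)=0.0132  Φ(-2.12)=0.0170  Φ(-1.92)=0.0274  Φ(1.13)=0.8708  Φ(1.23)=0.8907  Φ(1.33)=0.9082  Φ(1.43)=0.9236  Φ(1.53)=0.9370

Lower: z₀ + z₁ = -0.228 + (-1.645) = -1.873; 1 − a(z₀+z₁) = 1 − (-0.032)(-1.873) = 0.9401; argument = -0.228 + (-1.873)/0.9401 = -2.2204 → -2.22.
α₁ = Φ(-2.22) = 0.0132; rank = round(500 × 0.0132) = 7; θ*₍7₎ = 20.3.
Upper: z₀ + z₂ = 1.417; 1 − a(z₀+z₂) = 1.0453; argument = 1.1275 → 1.13; α₂ = 0.8708; rank = 435; θ*₍435₎ = 23.0.

(20.3, 23.0)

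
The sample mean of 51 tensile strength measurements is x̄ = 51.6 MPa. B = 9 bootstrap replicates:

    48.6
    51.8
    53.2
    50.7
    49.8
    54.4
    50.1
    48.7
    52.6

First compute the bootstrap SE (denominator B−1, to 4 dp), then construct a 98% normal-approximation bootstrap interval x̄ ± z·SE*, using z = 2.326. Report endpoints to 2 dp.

(46.88, 56.32)

Mean of replicates = 51.1000; sum of squared deviations = 32.9000; SE* = √(32.9000/8) = 2.0279
Margin = 2.326 × 2.0279 = 4.717
Interval: 51.6 ± 4.717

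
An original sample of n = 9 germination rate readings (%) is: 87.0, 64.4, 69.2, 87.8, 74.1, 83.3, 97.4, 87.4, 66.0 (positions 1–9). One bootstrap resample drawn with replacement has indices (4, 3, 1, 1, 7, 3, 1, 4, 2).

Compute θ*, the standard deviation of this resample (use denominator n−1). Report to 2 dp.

θ* = 11.27

Resample values: 87.8, 69.2, 87.0, 87.0, 97.4, 69.2, 87.0, 87.8, 64.4.
Mean = 81.8667; sum of squared deviations = 1016.7200
s² = 1016.7200 / 8 = 127.0900
s = √127.0900 = 11.27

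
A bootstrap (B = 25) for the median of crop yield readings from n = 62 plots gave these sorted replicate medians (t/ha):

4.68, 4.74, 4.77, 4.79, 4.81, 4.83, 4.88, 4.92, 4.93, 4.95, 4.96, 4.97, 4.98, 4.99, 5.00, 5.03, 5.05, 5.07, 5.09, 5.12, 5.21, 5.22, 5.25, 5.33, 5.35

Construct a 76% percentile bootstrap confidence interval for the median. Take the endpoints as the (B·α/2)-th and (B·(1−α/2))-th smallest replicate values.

α = 0.24; lower rank = 25 × 0.120 = 3; upper rank = 25 × 0.880 = 22.
The 3rd smallest replicate is 4.77; the 22nd is 5.22.

(4.77, 5.22)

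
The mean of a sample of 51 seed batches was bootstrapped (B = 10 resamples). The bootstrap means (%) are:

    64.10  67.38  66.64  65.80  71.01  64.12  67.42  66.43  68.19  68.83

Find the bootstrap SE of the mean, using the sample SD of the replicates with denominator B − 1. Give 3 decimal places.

Bootstrap SE is the standard deviation of the 10 replicate means.
Mean of replicates: (64.10 + 67.38 + 66.64 + 65.80 + 71.01 + 64.12 + 67.42 + 66.43 + 68.19 + 68.83) / 10 = 669.9200 / 10 = 66.9920
Sum of squared deviations: (−2.8920)² + (+0.3880)² + (−0.3520)² + (−1.1920)² + (+4.0180)² + (−2.8720)² + (+0.4280)² + (−0.5620)² + (+1.1980)² + (+1.8380)² = 39.7642
Variance = 39.7642 / 9 = 4.4182
SE* = √4.4182

SE* = 2.102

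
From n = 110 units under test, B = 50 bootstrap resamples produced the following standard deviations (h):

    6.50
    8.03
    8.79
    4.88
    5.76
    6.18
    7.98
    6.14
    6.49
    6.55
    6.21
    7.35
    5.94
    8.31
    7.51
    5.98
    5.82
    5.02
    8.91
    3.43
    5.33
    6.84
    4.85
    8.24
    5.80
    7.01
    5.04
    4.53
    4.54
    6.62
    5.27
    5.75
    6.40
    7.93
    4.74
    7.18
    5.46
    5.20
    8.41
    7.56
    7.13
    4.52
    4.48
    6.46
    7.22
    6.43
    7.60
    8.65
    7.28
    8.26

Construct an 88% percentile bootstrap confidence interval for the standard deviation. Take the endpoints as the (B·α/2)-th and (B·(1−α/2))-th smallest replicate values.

Sorted replicates: 3.43, 4.48, 4.52, 4.53, 4.54, 4.74, 4.85, 4.88, 5.02, 5.04, 5.20, 5.27, 5.33, 5.46, 5.75, 5.76, 5.80, 5.82, 5.94, 5.98, 6.14, 6.18, 6.21, 6.40, 6.43, 6.46, 6.49, 6.50, 6.55, 6.62, 6.84, 7.01, 7.13, 7.18, 7.22, 7.28, 7.35, 7.51, 7.56, 7.60, 7.93, 7.98, 8.03, 8.24, 8.26, 8.31, 8.41, 8.65, 8.79, 8.91
α = 0.12; lower rank = 50 × 0.060 = 3; upper rank = 50 × 0.940 = 47.
The 3rd smallest replicate is 4.52; the 47th is 8.41.

(4.52, 8.41)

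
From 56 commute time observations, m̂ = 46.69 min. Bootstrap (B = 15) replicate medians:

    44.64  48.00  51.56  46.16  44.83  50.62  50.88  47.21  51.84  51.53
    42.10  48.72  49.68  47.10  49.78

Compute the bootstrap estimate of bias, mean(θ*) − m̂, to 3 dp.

bias = +1.620

mean(θ*) = (44.64 + 48.00 + 51.56 + 46.16 + 44.83 + 50.62 + 50.88 + 47.21 + 51.84 + 51.53 + 42.10 + 48.72 + 49.68 + 47.10 + 49.78) / 15 = 48.3100
bias = 48.3100 − 46.69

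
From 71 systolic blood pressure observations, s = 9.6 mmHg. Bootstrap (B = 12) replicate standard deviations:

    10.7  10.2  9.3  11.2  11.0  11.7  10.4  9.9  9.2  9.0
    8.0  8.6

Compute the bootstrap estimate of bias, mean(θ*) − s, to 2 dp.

bias = +0.33

mean(θ*) = (10.7 + 10.2 + 9.3 + 11.2 + 11.0 + 11.7 + 10.4 + 9.9 + 9.2 + 9.0 + 8.0 + 8.6) / 12 = 9.933
bias = 9.933 − 9.6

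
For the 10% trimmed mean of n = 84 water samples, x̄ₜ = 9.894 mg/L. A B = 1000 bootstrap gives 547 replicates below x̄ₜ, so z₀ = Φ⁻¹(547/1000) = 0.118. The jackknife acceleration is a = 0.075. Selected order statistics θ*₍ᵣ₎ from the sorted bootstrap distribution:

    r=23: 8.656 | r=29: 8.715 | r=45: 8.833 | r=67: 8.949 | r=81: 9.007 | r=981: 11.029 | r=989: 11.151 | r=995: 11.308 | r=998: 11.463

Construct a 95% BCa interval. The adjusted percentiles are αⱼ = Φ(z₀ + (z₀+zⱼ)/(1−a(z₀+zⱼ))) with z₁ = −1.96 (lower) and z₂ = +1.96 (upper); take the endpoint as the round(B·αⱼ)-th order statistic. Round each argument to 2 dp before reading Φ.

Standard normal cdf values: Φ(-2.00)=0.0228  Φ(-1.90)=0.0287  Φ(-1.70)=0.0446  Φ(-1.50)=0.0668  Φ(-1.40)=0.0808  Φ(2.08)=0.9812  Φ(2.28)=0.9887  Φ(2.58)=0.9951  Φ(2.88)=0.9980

Lower: z₀ + z₁ = 0.118 + (-1.960) = -1.842; 1 − a(z₀+z₁) = 1 − (0.075)(-1.842) = 1.1381; argument = 0.118 + (-1.842)/1.1381 = -1.5004 → -1.50.
α₁ = Φ(-1.50) = 0.0668; rank = round(1000 × 0.0668) = 67; θ*₍67₎ = 8.949.
Upper: z₀ + z₂ = 2.078; 1 − a(z₀+z₂) = 0.8441; argument = 2.5796 → 2.58; α₂ = 0.9951; rank = 995; θ*₍995₎ = 11.308.

(8.949, 11.308)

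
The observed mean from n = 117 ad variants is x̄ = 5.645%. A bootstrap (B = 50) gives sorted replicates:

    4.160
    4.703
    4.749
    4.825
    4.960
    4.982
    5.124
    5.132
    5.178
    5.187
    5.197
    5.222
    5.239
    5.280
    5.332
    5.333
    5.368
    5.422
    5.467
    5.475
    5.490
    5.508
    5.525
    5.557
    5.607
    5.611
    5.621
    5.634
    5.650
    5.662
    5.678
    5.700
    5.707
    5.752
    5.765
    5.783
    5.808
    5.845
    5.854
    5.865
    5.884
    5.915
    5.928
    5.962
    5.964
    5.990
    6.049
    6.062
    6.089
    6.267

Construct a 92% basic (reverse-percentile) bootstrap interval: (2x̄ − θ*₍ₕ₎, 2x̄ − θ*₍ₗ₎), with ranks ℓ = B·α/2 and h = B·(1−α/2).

Percentile endpoints at ranks 2 and 48: θ*₍2₎ = 4.703, θ*₍48₎ = 6.062.
Basic interval reflects these around x̄:
  lower = 2 × 5.645 − 6.062 = 5.228
  upper = 2 × 5.645 − 4.703 = 6.587

(5.228, 6.587)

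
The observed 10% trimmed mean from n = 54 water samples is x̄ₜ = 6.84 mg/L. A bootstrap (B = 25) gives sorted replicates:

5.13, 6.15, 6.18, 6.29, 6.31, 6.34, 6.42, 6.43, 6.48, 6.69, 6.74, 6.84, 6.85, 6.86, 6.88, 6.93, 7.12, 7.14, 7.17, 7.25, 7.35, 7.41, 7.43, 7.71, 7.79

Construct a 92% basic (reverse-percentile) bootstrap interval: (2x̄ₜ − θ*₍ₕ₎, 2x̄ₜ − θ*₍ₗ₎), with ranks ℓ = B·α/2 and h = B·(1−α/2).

(5.97, 8.55)

Percentile endpoints at ranks 1 and 24: θ*₍1₎ = 5.13, θ*₍24₎ = 7.71.
Basic interval reflects these around x̄ₜ:
  lower = 2 × 6.84 − 7.71 = 5.97
  upper = 2 × 6.84 − 5.13 = 8.55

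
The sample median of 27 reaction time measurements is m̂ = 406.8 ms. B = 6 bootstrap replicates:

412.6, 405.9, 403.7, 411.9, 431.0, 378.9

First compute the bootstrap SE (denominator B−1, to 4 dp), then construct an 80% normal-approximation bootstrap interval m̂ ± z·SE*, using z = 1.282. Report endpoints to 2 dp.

(385.10, 428.50)

Mean of replicates = 407.3333; sum of squared deviations = 1432.4133; SE* = √(1432.4133/5) = 16.9258
Margin = 1.282 × 16.9258 = 21.699
Interval: 406.8 ± 21.699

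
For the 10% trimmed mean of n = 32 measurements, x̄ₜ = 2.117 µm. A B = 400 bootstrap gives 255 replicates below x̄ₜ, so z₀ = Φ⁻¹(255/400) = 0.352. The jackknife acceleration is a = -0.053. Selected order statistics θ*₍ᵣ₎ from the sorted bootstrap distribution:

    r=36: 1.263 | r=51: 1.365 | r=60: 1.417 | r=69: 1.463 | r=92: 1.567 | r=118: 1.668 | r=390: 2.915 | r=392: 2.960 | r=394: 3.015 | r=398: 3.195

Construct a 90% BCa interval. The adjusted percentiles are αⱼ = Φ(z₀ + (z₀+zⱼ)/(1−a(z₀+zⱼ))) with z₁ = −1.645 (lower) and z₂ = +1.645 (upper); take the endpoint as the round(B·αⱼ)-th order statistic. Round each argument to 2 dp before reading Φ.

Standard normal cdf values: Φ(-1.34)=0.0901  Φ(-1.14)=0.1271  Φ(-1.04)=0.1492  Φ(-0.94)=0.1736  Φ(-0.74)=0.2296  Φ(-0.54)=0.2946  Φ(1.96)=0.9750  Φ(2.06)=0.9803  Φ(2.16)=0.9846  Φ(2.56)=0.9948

(1.417, 3.015)

Lower: z₀ + z₁ = 0.352 + (-1.645) = -1.293; 1 − a(z₀+z₁) = 1 − (-0.053)(-1.293) = 0.9315; argument = 0.352 + (-1.293)/0.9315 = -1.0361 → -1.04.
α₁ = Φ(-1.04) = 0.1492; rank = round(400 × 0.1492) = 60; θ*₍60₎ = 1.417.
Upper: z₀ + z₂ = 1.997; 1 − a(z₀+z₂) = 1.1058; argument = 2.1579 → 2.16; α₂ = 0.9846; rank = 394; θ*₍394₎ = 3.015.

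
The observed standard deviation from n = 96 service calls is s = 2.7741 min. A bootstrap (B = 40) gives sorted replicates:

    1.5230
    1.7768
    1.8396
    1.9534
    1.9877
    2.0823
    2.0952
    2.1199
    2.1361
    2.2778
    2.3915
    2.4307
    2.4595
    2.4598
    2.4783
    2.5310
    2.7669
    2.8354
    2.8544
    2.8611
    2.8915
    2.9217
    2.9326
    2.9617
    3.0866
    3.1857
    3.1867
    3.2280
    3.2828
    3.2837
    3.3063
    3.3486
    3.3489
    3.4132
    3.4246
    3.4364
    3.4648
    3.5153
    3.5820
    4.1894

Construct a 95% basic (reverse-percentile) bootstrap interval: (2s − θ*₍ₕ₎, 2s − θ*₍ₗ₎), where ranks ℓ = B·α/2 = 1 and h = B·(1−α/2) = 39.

Percentile endpoints at ranks 1 and 39: θ*₍1₎ = 1.5230, θ*₍39₎ = 3.5820.
Basic interval reflects these around s:
  lower = 2 × 2.7741 − 3.5820 = 1.9662
  upper = 2 × 2.7741 − 1.5230 = 4.0252

(1.9662, 4.0252)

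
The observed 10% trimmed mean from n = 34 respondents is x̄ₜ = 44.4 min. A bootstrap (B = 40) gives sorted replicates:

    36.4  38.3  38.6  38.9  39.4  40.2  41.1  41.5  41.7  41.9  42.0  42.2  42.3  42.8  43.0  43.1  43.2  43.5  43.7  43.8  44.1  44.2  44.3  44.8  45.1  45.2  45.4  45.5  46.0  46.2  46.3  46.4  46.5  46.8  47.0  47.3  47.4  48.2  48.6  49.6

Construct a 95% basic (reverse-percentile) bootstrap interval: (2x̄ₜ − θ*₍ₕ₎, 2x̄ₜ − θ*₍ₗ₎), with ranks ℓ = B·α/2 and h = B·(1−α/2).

Percentile endpoints at ranks 1 and 39: θ*₍1₎ = 36.4, θ*₍39₎ = 48.6.
Basic interval reflects these around x̄ₜ:
  lower = 2 × 44.4 − 48.6 = 40.2
  upper = 2 × 44.4 − 36.4 = 52.4

(40.2, 52.4)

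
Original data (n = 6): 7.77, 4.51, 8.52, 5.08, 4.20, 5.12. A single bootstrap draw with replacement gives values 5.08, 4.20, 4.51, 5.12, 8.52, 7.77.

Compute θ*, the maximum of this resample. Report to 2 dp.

Maximum = 8.52

θ* = 8.52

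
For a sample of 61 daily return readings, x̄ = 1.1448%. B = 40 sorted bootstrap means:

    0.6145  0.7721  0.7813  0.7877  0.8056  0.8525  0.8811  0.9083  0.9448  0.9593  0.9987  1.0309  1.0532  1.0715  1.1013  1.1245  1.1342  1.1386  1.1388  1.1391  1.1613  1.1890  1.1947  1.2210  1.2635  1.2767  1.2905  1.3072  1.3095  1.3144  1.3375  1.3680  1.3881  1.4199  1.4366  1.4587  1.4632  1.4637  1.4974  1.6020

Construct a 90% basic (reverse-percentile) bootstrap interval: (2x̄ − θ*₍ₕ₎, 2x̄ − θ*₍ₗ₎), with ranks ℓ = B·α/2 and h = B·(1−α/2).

(0.8259, 1.5175)

Percentile endpoints at ranks 2 and 38: θ*₍2₎ = 0.7721, θ*₍38₎ = 1.4637.
Basic interval reflects these around x̄:
  lower = 2 × 1.1448 − 1.4637 = 0.8259
  upper = 2 × 1.1448 − 0.7721 = 1.5175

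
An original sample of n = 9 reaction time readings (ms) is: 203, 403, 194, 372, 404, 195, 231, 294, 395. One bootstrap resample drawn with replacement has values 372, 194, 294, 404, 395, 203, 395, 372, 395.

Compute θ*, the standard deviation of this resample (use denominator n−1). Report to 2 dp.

Mean = 336.0000; sum of squared deviations = 57276.0000
s² = 57276.0000 / 8 = 7159.5000
s = √7159.5000 = 84.61

θ* = 84.61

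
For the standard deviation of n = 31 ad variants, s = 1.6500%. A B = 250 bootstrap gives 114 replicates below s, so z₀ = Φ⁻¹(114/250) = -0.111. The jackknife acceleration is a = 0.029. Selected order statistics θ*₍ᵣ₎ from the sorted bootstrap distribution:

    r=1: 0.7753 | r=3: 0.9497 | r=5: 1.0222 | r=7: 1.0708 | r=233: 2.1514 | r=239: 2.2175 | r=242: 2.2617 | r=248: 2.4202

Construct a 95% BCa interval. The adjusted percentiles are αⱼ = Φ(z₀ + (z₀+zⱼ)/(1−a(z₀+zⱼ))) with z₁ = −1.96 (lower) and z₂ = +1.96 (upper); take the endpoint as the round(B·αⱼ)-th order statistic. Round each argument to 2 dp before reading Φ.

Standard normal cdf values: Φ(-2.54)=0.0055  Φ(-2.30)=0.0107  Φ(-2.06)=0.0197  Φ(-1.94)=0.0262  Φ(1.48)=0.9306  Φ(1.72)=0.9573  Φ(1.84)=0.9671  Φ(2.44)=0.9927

(1.0222, 2.2617)

Lower: z₀ + z₁ = -0.111 + (-1.960) = -2.071; 1 − a(z₀+z₁) = 1 − (0.029)(-2.071) = 1.0601; argument = -0.111 + (-2.071)/1.0601 = -2.0647 → -2.06.
α₁ = Φ(-2.06) = 0.0197; rank = round(250 × 0.0197) = 5; θ*₍5₎ = 1.0222.
Upper: z₀ + z₂ = 1.849; 1 − a(z₀+z₂) = 0.9464; argument = 1.8428 → 1.84; α₂ = 0.9671; rank = 242; θ*₍242₎ = 2.2617.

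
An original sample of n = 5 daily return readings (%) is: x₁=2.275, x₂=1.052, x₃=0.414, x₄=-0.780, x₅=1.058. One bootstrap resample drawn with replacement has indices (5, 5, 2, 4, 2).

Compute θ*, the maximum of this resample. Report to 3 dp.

Resample values: 1.058, 1.058, 1.052, -0.780, 1.052.
Maximum = 1.058

θ* = 1.058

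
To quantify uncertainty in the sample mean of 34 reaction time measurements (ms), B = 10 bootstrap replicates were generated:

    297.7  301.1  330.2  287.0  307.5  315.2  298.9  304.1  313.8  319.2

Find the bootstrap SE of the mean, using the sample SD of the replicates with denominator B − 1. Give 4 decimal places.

SE* = 12.4451

Bootstrap SE is the standard deviation of the 10 replicate means.
Mean of replicates: (297.7 + 301.1 + 330.2 + 287.0 + 307.5 + 315.2 + 298.9 + 304.1 + 313.8 + 319.2) / 10 = 3074.70000 / 10 = 307.47000
Sum of squared deviations: (−9.77000)² + (−6.37000)² + (+22.73000)² + (−20.47000)² + (+0.03000)² + (+7.73000)² + (−8.57000)² + (−3.37000)² + (+6.33000)² + (+11.73000)² = 1393.92100
Variance = 1393.92100 / 9 = 154.88011
SE* = √154.88011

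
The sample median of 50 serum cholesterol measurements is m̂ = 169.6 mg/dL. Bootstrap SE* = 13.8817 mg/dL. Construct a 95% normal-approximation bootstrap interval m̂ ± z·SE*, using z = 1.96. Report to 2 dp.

(142.39, 196.81)

Margin = 1.96 × 13.8817 = 27.208
Interval: 169.6 ± 27.208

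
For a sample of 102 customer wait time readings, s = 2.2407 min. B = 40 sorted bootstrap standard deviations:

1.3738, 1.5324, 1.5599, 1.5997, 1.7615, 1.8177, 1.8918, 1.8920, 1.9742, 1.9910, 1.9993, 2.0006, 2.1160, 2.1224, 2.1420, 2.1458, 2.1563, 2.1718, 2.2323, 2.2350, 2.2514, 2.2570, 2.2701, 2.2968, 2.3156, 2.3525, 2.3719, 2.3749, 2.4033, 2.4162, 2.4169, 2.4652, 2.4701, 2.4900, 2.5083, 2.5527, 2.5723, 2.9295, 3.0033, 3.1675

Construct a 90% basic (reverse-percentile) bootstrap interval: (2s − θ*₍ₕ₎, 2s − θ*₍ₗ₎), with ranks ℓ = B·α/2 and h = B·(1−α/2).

Percentile endpoints at ranks 2 and 38: θ*₍2₎ = 1.5324, θ*₍38₎ = 2.9295.
Basic interval reflects these around s:
  lower = 2 × 2.2407 − 2.9295 = 1.5519
  upper = 2 × 2.2407 − 1.5324 = 2.9490

(1.5519, 2.9490)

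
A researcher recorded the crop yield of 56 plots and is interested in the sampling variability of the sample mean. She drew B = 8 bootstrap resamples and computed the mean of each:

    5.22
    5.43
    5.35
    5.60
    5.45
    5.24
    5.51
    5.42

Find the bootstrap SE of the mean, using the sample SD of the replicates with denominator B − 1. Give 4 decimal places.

Bootstrap SE is the standard deviation of the 8 replicate means.
Mean of replicates: (5.22 + 5.43 + 5.35 + 5.60 + 5.45 + 5.24 + 5.51 + 5.42) / 8 = 43.22000 / 8 = 5.40250
Sum of squared deviations: (−0.18250)² + (+0.02750)² + (−0.05250)² + (+0.19750)² + (+0.04750)² + (−0.16250)² + (+0.10750)² + (+0.01750)² = 0.11635
Variance = 0.11635 / 7 = 0.01662
SE* = √0.01662

SE* = 0.1289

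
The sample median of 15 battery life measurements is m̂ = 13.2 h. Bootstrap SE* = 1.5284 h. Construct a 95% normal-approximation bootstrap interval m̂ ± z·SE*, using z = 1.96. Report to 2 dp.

Margin = 1.96 × 1.5284 = 2.996
Interval: 13.2 ± 2.996

(10.20, 16.20)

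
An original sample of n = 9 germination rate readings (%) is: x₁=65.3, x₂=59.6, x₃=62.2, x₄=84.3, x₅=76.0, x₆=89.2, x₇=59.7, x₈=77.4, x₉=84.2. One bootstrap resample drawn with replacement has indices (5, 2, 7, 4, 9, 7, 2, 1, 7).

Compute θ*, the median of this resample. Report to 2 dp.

Resample values: 76.0, 59.6, 59.7, 84.3, 84.2, 59.7, 59.6, 65.3, 59.7.
Sorted: 59.6, 59.6, 59.7, 59.7, 59.7, 65.3, 76.0, 84.2, 84.3
Median = middle value = 59.70

θ* = 59.70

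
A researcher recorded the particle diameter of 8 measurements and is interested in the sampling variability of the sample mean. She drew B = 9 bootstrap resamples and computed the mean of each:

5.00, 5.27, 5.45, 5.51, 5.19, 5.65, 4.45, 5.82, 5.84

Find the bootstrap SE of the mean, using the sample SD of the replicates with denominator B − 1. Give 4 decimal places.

Bootstrap SE is the standard deviation of the 9 replicate means.
Mean of replicates: (5.00 + 5.27 + 5.45 + 5.51 + 5.19 + 5.65 + 4.45 + 5.82 + 5.84) / 9 = 48.18000 / 9 = 5.35333
Sum of squared deviations: (−0.35333)² + (−0.08333)² + (+0.09667)² + (+0.15667)² + (−0.16333)² + (+0.29667)² + (−0.90333)² + (+0.46667)² + (+0.48667)² = 1.55100
Variance = 1.55100 / 8 = 0.19387
SE* = √0.19387

SE* = 0.4403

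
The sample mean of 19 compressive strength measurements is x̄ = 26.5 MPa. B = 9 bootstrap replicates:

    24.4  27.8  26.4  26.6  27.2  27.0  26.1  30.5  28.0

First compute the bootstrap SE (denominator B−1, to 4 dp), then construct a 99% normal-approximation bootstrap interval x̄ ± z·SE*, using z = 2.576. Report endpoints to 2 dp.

(22.24, 30.76)

Mean of replicates = 27.1111; sum of squared deviations = 21.9089; SE* = √(21.9089/8) = 1.6549
Margin = 2.576 × 1.6549 = 4.263
Interval: 26.5 ± 4.263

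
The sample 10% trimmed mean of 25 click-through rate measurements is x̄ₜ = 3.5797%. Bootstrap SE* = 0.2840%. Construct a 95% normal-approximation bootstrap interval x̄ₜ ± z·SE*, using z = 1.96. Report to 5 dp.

(3.02306, 4.13634)

Margin = 1.96 × 0.2840 = 0.556640
Interval: 3.5797 ± 0.556640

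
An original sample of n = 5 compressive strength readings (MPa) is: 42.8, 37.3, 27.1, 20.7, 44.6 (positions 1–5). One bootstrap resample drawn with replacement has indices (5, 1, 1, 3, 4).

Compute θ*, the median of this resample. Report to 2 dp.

θ* = 42.80

Resample values: 44.6, 42.8, 42.8, 27.1, 20.7.
Sorted: 20.7, 27.1, 42.8, 42.8, 44.6
Median = middle value = 42.80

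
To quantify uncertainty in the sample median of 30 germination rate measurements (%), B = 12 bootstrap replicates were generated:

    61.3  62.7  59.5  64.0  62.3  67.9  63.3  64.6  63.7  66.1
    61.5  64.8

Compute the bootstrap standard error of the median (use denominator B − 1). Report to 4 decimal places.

SE* = 2.2616

Bootstrap SE is the standard deviation of the 12 replicate medians.
Mean of replicates: (61.3 + 62.7 + 59.5 + 64.0 + 62.3 + 67.9 + 63.3 + 64.6 + 63.7 + 66.1 + 61.5 + 64.8) / 12 = 761.70000 / 12 = 63.47500
Sum of squared deviations: (−2.17500)² + (−0.77500)² + (−3.97500)² + (+0.52500)² + (−1.17500)² + (+4.42500)² + (−0.17500)² + (+1.12500)² + (+0.22500)² + (+2.62500)² + (−1.97500)² + (+1.32500)² = 56.26250
Variance = 56.26250 / 11 = 5.11477
SE* = √5.11477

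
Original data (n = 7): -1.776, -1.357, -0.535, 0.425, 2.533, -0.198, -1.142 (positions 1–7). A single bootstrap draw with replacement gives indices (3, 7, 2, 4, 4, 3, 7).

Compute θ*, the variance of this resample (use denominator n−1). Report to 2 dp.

θ* = 0.54

Resample values: -0.535, -1.142, -1.357, 0.425, 0.425, -0.535, -1.142.
Mean = -0.5516; sum of squared deviations = 3.2539
s² = 3.2539 / 6 = 0.5423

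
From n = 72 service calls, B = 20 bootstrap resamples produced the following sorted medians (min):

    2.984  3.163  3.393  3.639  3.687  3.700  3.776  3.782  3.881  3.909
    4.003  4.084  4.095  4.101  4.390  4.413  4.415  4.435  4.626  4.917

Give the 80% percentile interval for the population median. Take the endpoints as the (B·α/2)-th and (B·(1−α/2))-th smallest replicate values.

α = 0.20; lower rank = 20 × 0.100 = 2; upper rank = 20 × 0.900 = 18.
The 2nd smallest replicate is 3.163; the 18th is 4.435.

(3.163, 4.435)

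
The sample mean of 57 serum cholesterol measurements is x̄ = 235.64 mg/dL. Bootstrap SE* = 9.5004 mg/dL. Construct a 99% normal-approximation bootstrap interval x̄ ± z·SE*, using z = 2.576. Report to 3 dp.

(211.167, 260.113)

Margin = 2.576 × 9.5004 = 24.4730
Interval: 235.64 ± 24.4730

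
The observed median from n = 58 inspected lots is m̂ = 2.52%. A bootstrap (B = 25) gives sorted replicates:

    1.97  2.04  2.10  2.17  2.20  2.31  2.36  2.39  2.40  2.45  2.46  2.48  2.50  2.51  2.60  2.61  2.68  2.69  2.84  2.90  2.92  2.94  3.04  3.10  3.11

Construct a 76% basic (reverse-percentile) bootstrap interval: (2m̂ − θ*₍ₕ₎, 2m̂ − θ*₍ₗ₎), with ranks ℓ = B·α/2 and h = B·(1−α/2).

Percentile endpoints at ranks 3 and 22: θ*₍3₎ = 2.10, θ*₍22₎ = 2.94.
Basic interval reflects these around m̂:
  lower = 2 × 2.52 − 2.94 = 2.10
  upper = 2 × 2.52 − 2.10 = 2.94

(2.10, 2.94)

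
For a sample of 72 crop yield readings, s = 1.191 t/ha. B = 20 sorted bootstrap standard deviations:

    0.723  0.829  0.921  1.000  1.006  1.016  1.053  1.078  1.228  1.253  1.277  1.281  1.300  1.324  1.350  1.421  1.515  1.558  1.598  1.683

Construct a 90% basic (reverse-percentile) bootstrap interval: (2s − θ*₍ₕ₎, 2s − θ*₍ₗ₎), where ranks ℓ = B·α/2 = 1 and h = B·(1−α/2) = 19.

(0.784, 1.659)

Percentile endpoints at ranks 1 and 19: θ*₍1₎ = 0.723, θ*₍19₎ = 1.598.
Basic interval reflects these around s:
  lower = 2 × 1.191 − 1.598 = 0.784
  upper = 2 × 1.191 − 0.723 = 1.659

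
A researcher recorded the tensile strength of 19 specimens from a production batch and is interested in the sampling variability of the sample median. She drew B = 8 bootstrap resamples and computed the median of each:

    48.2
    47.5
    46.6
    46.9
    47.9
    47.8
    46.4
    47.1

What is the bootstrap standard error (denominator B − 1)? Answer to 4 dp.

Bootstrap SE is the standard deviation of the 8 replicate medians.
Mean of replicates: (48.2 + 47.5 + 46.6 + 46.9 + 47.9 + 47.8 + 46.4 + 47.1) / 8 = 378.40000 / 8 = 47.30000
Sum of squared deviations: (+0.90000)² + (+0.20000)² + (−0.70000)² + (−0.40000)² + (+0.60000)² + (+0.50000)² + (−0.90000)² + (−0.20000)² = 2.96000
Variance = 2.96000 / 7 = 0.42286
SE* = √0.42286

SE* = 0.6503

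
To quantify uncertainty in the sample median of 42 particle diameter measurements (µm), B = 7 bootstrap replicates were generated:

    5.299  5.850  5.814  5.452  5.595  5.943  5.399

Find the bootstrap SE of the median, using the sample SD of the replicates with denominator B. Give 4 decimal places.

SE* = 0.2316

Bootstrap SE is the standard deviation of the 7 replicate medians.
Mean of replicates: (5.299 + 5.850 + 5.814 + 5.452 + 5.595 + 5.943 + 5.399) / 7 = 39.35200 / 7 = 5.62171
Sum of squared deviations: (−0.32271)² + (+0.22829)² + (+0.19229)² + (−0.16971)² + (−0.02671)² + (+0.32129)² + (−0.22271)² = 0.37558
Variance = 0.37558 / 7 = 0.05365
SE* = √0.05365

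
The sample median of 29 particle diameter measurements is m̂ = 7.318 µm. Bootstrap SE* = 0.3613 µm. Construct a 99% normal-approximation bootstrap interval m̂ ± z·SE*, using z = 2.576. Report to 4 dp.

(6.3873, 8.2487)

Margin = 2.576 × 0.3613 = 0.93071
Interval: 7.318 ± 0.93071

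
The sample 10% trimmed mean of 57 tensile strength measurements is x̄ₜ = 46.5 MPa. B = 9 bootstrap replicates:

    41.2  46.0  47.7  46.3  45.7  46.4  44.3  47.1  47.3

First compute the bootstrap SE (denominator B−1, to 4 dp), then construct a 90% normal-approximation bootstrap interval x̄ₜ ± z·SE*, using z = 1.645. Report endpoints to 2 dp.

(43.23, 49.77)

Mean of replicates = 45.7778; sum of squared deviations = 31.6156; SE* = √(31.6156/8) = 1.9879
Margin = 1.645 × 1.9879 = 3.270
Interval: 46.5 ± 3.270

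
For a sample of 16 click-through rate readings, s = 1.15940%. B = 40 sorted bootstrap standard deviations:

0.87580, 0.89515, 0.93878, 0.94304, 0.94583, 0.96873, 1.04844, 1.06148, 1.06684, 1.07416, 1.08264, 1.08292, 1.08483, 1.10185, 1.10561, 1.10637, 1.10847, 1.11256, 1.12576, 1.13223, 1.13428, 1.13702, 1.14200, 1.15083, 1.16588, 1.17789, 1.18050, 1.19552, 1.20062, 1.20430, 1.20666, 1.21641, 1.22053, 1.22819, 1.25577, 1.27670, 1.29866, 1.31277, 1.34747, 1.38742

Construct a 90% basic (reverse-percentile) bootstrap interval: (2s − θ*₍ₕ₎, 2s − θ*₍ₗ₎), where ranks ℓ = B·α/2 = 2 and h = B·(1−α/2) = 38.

(1.00603, 1.42365)

Percentile endpoints at ranks 2 and 38: θ*₍2₎ = 0.89515, θ*₍38₎ = 1.31277.
Basic interval reflects these around s:
  lower = 2 × 1.15940 − 1.31277 = 1.00603
  upper = 2 × 1.15940 − 0.89515 = 1.42365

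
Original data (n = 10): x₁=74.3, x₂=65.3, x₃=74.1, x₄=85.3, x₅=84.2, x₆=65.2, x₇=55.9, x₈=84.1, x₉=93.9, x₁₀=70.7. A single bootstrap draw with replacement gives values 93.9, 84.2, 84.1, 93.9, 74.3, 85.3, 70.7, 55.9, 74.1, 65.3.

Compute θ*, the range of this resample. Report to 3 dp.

θ* = 38.000

Range = 93.9 − 55.9 = 38.000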